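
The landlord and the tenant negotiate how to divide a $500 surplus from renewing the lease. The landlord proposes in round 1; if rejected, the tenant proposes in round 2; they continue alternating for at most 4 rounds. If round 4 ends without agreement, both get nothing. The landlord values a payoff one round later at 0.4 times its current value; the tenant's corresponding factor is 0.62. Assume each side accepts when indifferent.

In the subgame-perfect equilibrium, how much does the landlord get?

237.12

Round 4 (the tenant proposes): rejection yields 0 for the landlord; the tenant offers 0 and keeps 500.
Round 3 (the landlord proposes): the tenant can get 500 next round, worth 0.62 × 500 = 310 now. The landlord offers 310 and keeps 500 − 310 = 190.
Round 2 (the tenant proposes): the landlord can get 190 next round, worth 0.4 × 190 = 76 now; the tenant offers that and keeps 424.
Round 1 (the landlord proposes): the tenant can get 424 next round, worth 0.62 × 424 = 262.88 now; the landlord offers that and keeps 237.12.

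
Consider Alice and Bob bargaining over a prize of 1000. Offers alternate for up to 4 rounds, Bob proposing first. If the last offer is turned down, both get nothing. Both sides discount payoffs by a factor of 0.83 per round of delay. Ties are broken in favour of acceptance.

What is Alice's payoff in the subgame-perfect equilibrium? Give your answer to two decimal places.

Round 4 (Alice proposes): rejection yields 0 for Bob; Alice offers 0 and keeps 1000.
Round 3 (Bob proposes): Alice can get 1000 next round, worth 0.83 × 1000 = 830 now. Bob offers 830 and keeps 1000 − 830 = 170.
Round 2 (Alice proposes): Bob can get 170 next round, worth 0.83 × 170 = 141.1 now, so Alice offers 141.1, keeping 858.9.
Round 1 (Bob proposes): Alice can get 858.9 next round, worth 0.83 × 858.9 = 712.887 now, so Bob offers 712.887, keeping 287.113.

712.89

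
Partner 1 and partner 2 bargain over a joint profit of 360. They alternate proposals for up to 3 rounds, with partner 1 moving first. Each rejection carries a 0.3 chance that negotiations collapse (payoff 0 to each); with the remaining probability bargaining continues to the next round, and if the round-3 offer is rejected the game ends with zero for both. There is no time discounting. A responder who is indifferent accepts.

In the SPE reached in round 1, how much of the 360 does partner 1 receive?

284.4

Round 3 (partner 1 proposes): partner 2 will accept anything ≥ 0, so partner 1 offers 0 and keeps 360.
Round 2 (partner 2 proposes): rejecting gives partner 1 an expected 0.7 × 360 = 252, so partner 2 offers 252, keeping 108.
Round 1 (partner 1 proposes): rejecting gives partner 2 an expected 0.7 × 108 = 75.6, so partner 1 offers 75.6, keeping 284.4.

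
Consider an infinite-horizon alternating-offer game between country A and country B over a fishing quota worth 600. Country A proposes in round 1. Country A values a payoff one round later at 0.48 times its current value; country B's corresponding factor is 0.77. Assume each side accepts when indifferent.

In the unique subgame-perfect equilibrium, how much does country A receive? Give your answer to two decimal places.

218.91

In a stationary SPE each proposer offers the other exactly their discounted continuation value.
If country A keeps x when proposing and country B keeps y when proposing, then x = 600 − 0.77y and y = 600 − 0.48x.
Solving: x = 600(1 − 0.77) / (1 − 0.48·0.77) = 138 / 0.6304 ≈ 218.9086.
Country B gets 600 − 218.9086 ≈ 381.0914.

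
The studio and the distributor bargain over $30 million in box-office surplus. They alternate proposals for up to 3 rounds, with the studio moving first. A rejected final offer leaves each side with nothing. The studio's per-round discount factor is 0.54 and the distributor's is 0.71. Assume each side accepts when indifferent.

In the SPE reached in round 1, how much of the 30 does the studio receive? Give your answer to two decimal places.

Round 3 (the studio proposes): rejection yields 0 for the distributor; the studio offers 0 and keeps 30.
Round 2 (the distributor proposes): the studio can get 30 next round, worth 0.54 × 30 = 16.2 now. The distributor offers 16.2 and keeps 30 − 16.2 = 13.8.
Round 1 (the studio proposes): the distributor can get 13.8 next round, worth 0.71 × 13.8 = 9.798 now; the studio offers that and keeps 20.202.

20.20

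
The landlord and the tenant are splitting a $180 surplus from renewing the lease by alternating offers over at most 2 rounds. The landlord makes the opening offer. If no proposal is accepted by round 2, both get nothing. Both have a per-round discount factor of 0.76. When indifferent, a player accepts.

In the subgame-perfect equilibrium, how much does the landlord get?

Round 2 (the tenant proposes): rejection yields 0 for the landlord; the tenant offers 0 and keeps 180.
Round 1 (the landlord proposes): the tenant can get 180 next round, worth 0.76 × 180 = 136.8 now. The landlord offers 136.8 and keeps 180 − 136.8 = 43.2.

43.2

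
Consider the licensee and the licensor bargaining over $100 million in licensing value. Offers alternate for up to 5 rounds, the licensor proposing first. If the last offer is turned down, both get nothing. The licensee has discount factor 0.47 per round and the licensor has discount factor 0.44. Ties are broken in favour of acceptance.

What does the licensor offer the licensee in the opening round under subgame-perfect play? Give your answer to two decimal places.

Round 5 (the licensor proposes): rejection yields 0 for the licensee; the licensor offers 0 and keeps 100.
Round 4 (the licensee proposes): the licensor can get 100 next round, worth 0.44 × 100 = 44 now; the licensee offers that and keeps 56.
Round 3 (the licensor proposes): the licensee can get 56 next round, worth 0.47 × 56 = 26.32 now, so the licensor offers 26.32, keeping 73.68.
Round 2 (the licensee proposes): the licensor can get 73.68 next round, worth 0.44 × 73.68 = 32.4192 now; the licensee offers that and keeps 67.5808.
Round 1 (the licensor proposes): the licensee can get 67.5808 next round, worth 0.47 × 67.5808 = 31.762976 now, so the licensor offers 31.762976, keeping 68.237024.

31.76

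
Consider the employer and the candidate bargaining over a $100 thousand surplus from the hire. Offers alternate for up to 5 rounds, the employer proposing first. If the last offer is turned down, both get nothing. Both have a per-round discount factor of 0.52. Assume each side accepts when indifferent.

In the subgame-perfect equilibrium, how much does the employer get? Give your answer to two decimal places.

Round 5 (the employer proposes): the candidate will accept anything ≥ 0, so the employer offers 0 and keeps 100.
Round 4 (the candidate proposes): the employer can get 100 next round, worth 0.52 × 100 = 52 now, so the candidate offers 52, keeping 48.
Round 3 (the employer proposes): the candidate can get 48 next round, worth 0.52 × 48 = 24.96 now, so the employer offers 24.96, keeping 75.04.
Round 2 (the candidate proposes): the employer can get 75.04 next round, worth 0.52 × 75.04 = 39.0208 now; the candidate offers that and keeps 60.9792.
Round 1 (the employer proposes): the candidate can get 60.9792 next round, worth 0.52 × 60.9792 = 31.709184 now, so the employer offers 31.709184, keeping 68.290816.

68.29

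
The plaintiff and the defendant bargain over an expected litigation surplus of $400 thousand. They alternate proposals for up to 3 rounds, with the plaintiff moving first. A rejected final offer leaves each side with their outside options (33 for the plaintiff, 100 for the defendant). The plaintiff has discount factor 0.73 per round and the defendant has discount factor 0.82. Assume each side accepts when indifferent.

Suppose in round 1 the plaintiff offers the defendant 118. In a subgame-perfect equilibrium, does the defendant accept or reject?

Reject

Round 3 (the plaintiff proposes): the defendant gets 100 if talks fail, so the plaintiff offers 100 and keeps 300.
Round 2 (the defendant proposes): the plaintiff can get 300 next round, worth 0.73 × 300 = 219 now, so the defendant offers 219, keeping 181.
So by rejecting in round 1, the defendant gets 181 next round, worth 0.82 × 181 = 148.42 now.
Offer 118 < 148.42, so the defendant rejects.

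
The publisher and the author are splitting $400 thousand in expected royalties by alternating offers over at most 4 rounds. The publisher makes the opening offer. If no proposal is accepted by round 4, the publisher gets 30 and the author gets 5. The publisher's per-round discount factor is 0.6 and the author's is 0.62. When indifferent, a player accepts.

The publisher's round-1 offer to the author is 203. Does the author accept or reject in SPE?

Round 4 (the author proposes): the publisher gets 30 if talks fail, so the author offers 30 and keeps 370.
Round 3 (the publisher proposes): the author can get 370 next round, worth 0.62 × 370 = 229.4 now, so the publisher offers 229.4, keeping 170.6.
Round 2 (the author proposes): the publisher can get 170.6 next round, worth 0.6 × 170.6 = 102.36 now. The author offers 102.36 and keeps 400 − 102.36 = 297.64.
So by rejecting in round 1, the author gets 297.64 next round, worth 0.62 × 297.64 = 184.5368 now.
Offer 203 ≥ 184.5368, so the author accepts.

Accept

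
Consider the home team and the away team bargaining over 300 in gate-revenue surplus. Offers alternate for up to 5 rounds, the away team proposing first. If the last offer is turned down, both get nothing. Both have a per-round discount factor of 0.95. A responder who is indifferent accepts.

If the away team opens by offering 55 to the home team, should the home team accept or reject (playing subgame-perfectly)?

Accept

Round 5 (the away team proposes): rejection yields 0 for the home team; the away team offers 0 and keeps 300.
Round 4 (the home team proposes): the away team can get 300 next round, worth 0.95 × 300 = 285 now, so the home team offers 285, keeping 15.
Round 3 (the away team proposes): the home team can get 15 next round, worth 0.95 × 15 = 14.25 now. The away team offers 14.25 and keeps 300 − 14.25 = 285.75.
Round 2 (the home team proposes): the away team can get 285.75 next round, worth 0.95 × 285.75 = 271.4625 now, so the home team offers 271.4625, keeping 28.5375.
So by rejecting in round 1, the home team gets 28.5375 next round, worth 0.95 × 28.5375 = 27.110625 now.
Offer 55 ≥ 27.110625, so the home team accepts.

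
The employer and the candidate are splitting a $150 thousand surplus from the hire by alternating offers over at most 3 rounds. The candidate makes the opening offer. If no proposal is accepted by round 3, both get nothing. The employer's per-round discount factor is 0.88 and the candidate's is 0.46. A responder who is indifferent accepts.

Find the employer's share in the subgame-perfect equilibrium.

71.28

Round 3 (the candidate proposes): the employer will accept anything ≥ 0, so the candidate offers 0 and keeps 150.
Round 2 (the employer proposes): the candidate can get 150 next round, worth 0.46 × 150 = 69 now. The employer offers 69 and keeps 150 − 69 = 81.
Round 1 (the candidate proposes): the employer can get 81 next round, worth 0.88 × 81 = 71.28 now; the candidate offers that and keeps 78.72.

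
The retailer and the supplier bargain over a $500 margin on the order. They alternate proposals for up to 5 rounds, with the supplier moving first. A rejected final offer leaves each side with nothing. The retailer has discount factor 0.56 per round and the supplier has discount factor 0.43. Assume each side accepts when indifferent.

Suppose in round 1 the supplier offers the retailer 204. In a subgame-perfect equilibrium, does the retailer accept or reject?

Accept

Round 5 (the supplier proposes): the retailer will accept anything ≥ 0, so the supplier offers 0 and keeps 500.
Round 4 (the retailer proposes): the supplier can get 500 next round, worth 0.43 × 500 = 215 now; the retailer offers that and keeps 285.
Round 3 (the supplier proposes): the retailer can get 285 next round, worth 0.56 × 285 = 159.6 now, so the supplier offers 159.6, keeping 340.4.
Round 2 (the retailer proposes): the supplier can get 340.4 next round, worth 0.43 × 340.4 = 146.372 now; the retailer offers that and keeps 353.628.
So by rejecting in round 1, the retailer gets 353.628 next round, worth 0.56 × 353.628 = 198.03168 now.
Offer 204 ≥ 198.03168, so the retailer accepts.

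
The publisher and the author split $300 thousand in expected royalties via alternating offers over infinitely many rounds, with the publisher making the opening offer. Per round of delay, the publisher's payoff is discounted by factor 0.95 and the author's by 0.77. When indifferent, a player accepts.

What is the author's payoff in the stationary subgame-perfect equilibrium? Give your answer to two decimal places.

When the publisher proposes, the author accepts any offer worth at least 0.77 times what the author would get by proposing next round; and vice versa.
This gives x = 300 − 0.77y and y = 300 − 0.95x, where x and y are each side's share when it proposes.
Hence (1 − 0.77·0.95)x = 300(1 − 0.77), i.e. 0.2685·x = 69.
x ≈ 256.9832; the author's share is 300 − x ≈ 43.0168.

43.02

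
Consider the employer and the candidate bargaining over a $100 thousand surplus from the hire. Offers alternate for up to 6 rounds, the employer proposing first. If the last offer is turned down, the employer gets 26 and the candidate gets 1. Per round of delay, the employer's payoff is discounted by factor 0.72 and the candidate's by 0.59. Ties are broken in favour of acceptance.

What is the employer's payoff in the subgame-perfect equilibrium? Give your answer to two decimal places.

68.58

Round 6 (the candidate proposes): the employer gets 26 if talks fail, so the candidate offers 26 and keeps 74.
Round 5 (the employer proposes): the candidate can get 74 next round, worth 0.59 × 74 = 43.66 now; the employer offers that and keeps 56.34.
Round 4 (the candidate proposes): the employer can get 56.34 next round, worth 0.72 × 56.34 = 40.5648 now. The candidate offers 40.5648 and keeps 100 − 40.5648 = 59.4352.
Round 3 (the employer proposes): the candidate can get 59.4352 next round, worth 0.59 × 59.4352 = 35.066768 now, so the employer offers 35.066768, keeping 64.933232.
Round 2 (the candidate proposes): the employer can get 64.933232 next round, worth 0.72 × 64.933232 = 46.75192704 now. The candidate offers 46.75192704 and keeps 100 − 46.75192704 = 53.24807296.
Round 1 (the employer proposes): the candidate can get 53.24807296 next round, worth 0.59 × 53.24807296 = 31.4163630464 now. The employer offers 31.4163630464 and keeps 100 − 31.4163630464 = 68.5836369536.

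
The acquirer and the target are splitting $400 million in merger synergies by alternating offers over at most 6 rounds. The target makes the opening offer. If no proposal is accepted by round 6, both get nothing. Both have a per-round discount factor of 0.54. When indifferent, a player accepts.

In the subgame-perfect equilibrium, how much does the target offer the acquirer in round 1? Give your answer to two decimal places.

146.70

Round 6 (the acquirer proposes): rejection yields 0 for the target; the acquirer offers 0 and keeps 400.
Round 5 (the target proposes): the acquirer can get 400 next round, worth 0.54 × 400 = 216 now. The target offers 216 and keeps 400 − 216 = 184.
Round 4 (the acquirer proposes): the target can get 184 next round, worth 0.54 × 184 = 99.36 now. The acquirer offers 99.36 and keeps 400 − 99.36 = 300.64.
Round 3 (the target proposes): the acquirer can get 300.64 next round, worth 0.54 × 300.64 = 162.3456 now; the target offers that and keeps 237.6544.
Round 2 (the acquirer proposes): the target can get 237.6544 next round, worth 0.54 × 237.6544 = 128.333376 now. The acquirer offers 128.333376 and keeps 400 − 128.333376 = 271.666624.
Round 1 (the target proposes): the acquirer can get 271.666624 next round, worth 0.54 × 271.666624 = 146.69997696 now; the target offers that and keeps 253.30002304.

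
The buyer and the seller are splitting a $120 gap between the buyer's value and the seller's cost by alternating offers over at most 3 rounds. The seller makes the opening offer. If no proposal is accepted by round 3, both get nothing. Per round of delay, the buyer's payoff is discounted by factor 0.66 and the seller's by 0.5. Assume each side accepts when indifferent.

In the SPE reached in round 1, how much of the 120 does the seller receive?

80.4

By backward induction:
Round 3 (the seller proposes): rejection yields 0 for the buyer; the seller offers 0 and keeps 120.
Round 2 (the buyer proposes): the seller can get 120 next round, worth 0.5 × 120 = 60 now; the buyer offers that and keeps 60.
Round 1 (the seller proposes): the buyer can get 60 next round, worth 0.66 × 60 = 39.6 now; the seller offers that and keeps 80.4.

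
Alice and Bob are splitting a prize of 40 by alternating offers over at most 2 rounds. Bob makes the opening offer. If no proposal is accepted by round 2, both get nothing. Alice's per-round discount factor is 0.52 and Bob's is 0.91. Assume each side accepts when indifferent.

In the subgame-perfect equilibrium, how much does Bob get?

Round 2 (Alice proposes): rejection yields 0 for Bob; Alice offers 0 and keeps 40.
Round 1 (Bob proposes): Alice can get 40 next round, worth 0.52 × 40 = 20.8 now, so Bob offers 20.8, keeping 19.2.

19.2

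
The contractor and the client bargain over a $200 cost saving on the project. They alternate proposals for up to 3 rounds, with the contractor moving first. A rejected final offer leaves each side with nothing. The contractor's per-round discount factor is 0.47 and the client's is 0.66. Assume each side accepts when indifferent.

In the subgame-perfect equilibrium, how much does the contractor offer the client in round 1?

69.96

Round 3 (the contractor proposes): rejection yields 0 for the client; the contractor offers 0 and keeps 200.
Round 2 (the client proposes): the contractor can get 200 next round, worth 0.47 × 200 = 94 now, so the client offers 94, keeping 106.
Round 1 (the contractor proposes): the client can get 106 next round, worth 0.66 × 106 = 69.96 now. The contractor offers 69.96 and keeps 200 − 69.96 = 130.04.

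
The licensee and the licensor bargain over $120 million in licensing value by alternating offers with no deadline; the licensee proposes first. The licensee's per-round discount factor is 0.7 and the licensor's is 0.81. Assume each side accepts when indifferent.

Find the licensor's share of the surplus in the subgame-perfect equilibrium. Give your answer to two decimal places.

In a stationary SPE each proposer offers the other exactly their discounted continuation value.
If the licensee keeps x when proposing and the licensor keeps y when proposing, then x = 120 − 0.81y and y = 120 − 0.7x.
Solving: x = 120(1 − 0.81) / (1 − 0.7·0.81) = 22.8 / 0.433 ≈ 52.6559.
The licensor gets 120 − 52.6559 ≈ 67.3441.

67.34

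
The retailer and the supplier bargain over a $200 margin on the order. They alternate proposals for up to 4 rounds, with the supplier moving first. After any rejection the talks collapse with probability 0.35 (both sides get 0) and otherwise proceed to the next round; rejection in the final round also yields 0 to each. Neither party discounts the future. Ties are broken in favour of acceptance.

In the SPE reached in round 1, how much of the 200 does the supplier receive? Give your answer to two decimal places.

Round 4 (the retailer proposes): the supplier will accept anything ≥ 0, so the retailer offers 0 and keeps 200.
Round 3 (the supplier proposes): rejecting gives the retailer an expected 0.65 × 200 = 130, so the supplier offers 130, keeping 70.
Round 2 (the retailer proposes): rejecting gives the supplier an expected 0.65 × 70 = 45.5, so the retailer offers 45.5, keeping 154.5.
Round 1 (the supplier proposes): rejecting gives the retailer an expected 0.65 × 154.5 = 100.425. The supplier offers 100.425 and keeps 200 − 100.425 = 99.575.

99.58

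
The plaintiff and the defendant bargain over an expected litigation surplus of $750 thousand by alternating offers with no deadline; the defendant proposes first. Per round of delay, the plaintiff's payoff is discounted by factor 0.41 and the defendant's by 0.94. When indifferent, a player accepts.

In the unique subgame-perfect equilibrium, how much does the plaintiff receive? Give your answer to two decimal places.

30.02

In a stationary SPE each proposer offers the other exactly their discounted continuation value.
If the defendant keeps x when proposing and the plaintiff keeps y when proposing, then x = 750 − 0.41y and y = 750 − 0.94x.
Solving: x = 750(1 − 0.41) / (1 − 0.94·0.41) = 442.5 / 0.6146 ≈ 719.9805.
The plaintiff gets 750 − 719.9805 ≈ 30.0195.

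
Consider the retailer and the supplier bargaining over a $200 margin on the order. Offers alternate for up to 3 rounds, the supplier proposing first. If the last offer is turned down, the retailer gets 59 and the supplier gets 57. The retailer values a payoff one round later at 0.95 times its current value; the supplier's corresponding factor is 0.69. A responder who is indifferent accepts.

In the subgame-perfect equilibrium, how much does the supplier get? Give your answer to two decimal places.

102.43

Round 3 (the supplier proposes): the retailer gets 59 if talks fail, so the supplier offers 59 and keeps 141.
Round 2 (the retailer proposes): the supplier can get 141 next round, worth 0.69 × 141 = 97.29 now; the retailer offers that and keeps 102.71.
Round 1 (the supplier proposes): the retailer can get 102.71 next round, worth 0.95 × 102.71 = 97.5745 now, so the supplier offers 97.5745, keeping 102.4255.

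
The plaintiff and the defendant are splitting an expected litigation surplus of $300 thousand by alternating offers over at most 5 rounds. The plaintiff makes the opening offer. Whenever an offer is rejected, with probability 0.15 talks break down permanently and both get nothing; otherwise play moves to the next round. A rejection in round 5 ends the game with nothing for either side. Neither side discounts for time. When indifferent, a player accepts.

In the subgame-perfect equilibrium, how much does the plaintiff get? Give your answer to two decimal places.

234.11

Round 5 (the plaintiff proposes): rejection yields 0 for the defendant; the plaintiff offers 0 and keeps 300.
Round 4 (the defendant proposes): rejecting gives the plaintiff an expected 0.85 × 300 = 255. The defendant offers 255 and keeps 300 − 255 = 45.
Round 3 (the plaintiff proposes): rejecting gives the defendant an expected 0.85 × 45 = 38.25; the plaintiff offers that and keeps 261.75.
Round 2 (the defendant proposes): rejecting gives the plaintiff an expected 0.85 × 261.75 = 222.4875; the defendant offers that and keeps 77.5125.
Round 1 (the plaintiff proposes): rejecting gives the defendant an expected 0.85 × 77.5125 = 65.885625; the plaintiff offers that and keeps 234.114375.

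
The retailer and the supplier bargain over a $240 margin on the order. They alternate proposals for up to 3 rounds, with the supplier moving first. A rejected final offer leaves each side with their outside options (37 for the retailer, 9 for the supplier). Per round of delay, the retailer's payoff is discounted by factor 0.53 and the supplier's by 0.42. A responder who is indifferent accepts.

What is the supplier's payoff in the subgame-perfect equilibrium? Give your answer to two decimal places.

157.99

Work backward from the last round.
Round 3 (the supplier proposes): the retailer gets 37 if talks fail, so the supplier offers 37 and keeps 203.
Round 2 (the retailer proposes): the supplier can get 203 next round, worth 0.42 × 203 = 85.26 now. The retailer offers 85.26 and keeps 240 − 85.26 = 154.74.
Round 1 (the supplier proposes): the retailer can get 154.74 next round, worth 0.53 × 154.74 = 82.0122 now, so the supplier offers 82.0122, keeping 157.9878.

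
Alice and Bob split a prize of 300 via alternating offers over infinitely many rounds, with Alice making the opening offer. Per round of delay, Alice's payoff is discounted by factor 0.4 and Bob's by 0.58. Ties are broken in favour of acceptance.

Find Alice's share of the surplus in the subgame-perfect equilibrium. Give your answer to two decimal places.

164.06

Let x be Alice's share when Alice proposes and y be Bob's share when Bob proposes.
Bob accepts iff offered ≥ 0.58·y, so x = 300 − 0.58y. Symmetrically y = 300 − 0.4x.
Substituting: x = 300 − 0.58(300 − 0.4x), giving x(1 − 0.4·0.58) = 300(1 − 0.58).
So x = 300 × 0.42 / 0.768 = 164.0625, and Bob receives 300 − x = 135.9375.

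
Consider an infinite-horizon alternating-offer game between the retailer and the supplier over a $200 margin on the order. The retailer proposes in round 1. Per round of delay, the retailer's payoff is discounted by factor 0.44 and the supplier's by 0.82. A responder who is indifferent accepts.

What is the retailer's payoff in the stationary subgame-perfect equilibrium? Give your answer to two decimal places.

56.32

When the retailer proposes, the supplier accepts any offer worth at least 0.82 times what the supplier would get by proposing next round; and vice versa.
This gives x = 200 − 0.82y and y = 200 − 0.44x, where x and y are each side's share when it proposes.
Hence (1 − 0.82·0.44)x = 200(1 − 0.82), i.e. 0.6392·x = 36.
x ≈ 56.3204; the supplier's share is 200 − x ≈ 143.6796.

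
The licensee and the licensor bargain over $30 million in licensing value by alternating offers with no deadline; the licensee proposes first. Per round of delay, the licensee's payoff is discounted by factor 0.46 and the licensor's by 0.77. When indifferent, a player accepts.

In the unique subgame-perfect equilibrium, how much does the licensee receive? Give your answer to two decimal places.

10.68

In a stationary SPE each proposer offers the other exactly their discounted continuation value.
If the licensee keeps x when proposing and the licensor keeps y when proposing, then x = 30 − 0.77y and y = 30 − 0.46x.
Solving: x = 30(1 − 0.77) / (1 − 0.46·0.77) = 6.9 / 0.6458 ≈ 10.6844.
The licensor gets 30 − 10.6844 ≈ 19.3156.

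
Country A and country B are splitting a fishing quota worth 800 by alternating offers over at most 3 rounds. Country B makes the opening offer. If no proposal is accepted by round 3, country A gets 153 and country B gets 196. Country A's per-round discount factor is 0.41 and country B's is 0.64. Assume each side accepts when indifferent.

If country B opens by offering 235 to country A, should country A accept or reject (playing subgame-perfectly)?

Accept

Work out country A's continuation value if the offer is rejected.
Round 3 (country B proposes): country A gets 153 if talks fail, so country B offers 153 and keeps 647.
Round 2 (country A proposes): country B can get 647 next round, worth 0.64 × 647 = 414.08 now, so country A offers 414.08, keeping 385.92.
So by rejecting in round 1, country A gets 385.92 next round, worth 0.41 × 385.92 = 158.2272 now.
Offer 235 ≥ 158.2272, so country A accepts.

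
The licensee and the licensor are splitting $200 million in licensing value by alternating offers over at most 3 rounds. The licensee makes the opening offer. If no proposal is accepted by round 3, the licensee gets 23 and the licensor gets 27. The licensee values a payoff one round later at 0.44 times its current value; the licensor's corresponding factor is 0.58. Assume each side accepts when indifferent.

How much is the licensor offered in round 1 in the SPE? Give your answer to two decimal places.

Round 3 (the licensee proposes): the licensor gets 27 if talks fail, so the licensee offers 27 and keeps 173.
Round 2 (the licensor proposes): the licensee can get 173 next round, worth 0.44 × 173 = 76.12 now, so the licensor offers 76.12, keeping 123.88.
Round 1 (the licensee proposes): the licensor can get 123.88 next round, worth 0.58 × 123.88 = 71.8504 now; the licensee offers that and keeps 128.1496.

71.85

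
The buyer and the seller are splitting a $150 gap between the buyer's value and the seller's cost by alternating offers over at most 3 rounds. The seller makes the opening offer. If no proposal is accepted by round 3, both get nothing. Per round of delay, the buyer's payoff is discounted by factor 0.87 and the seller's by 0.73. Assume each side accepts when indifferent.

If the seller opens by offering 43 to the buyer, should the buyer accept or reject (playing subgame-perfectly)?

Work out the buyer's continuation value if the offer is rejected.
Round 3 (the seller proposes): rejection yields 0 for the buyer; the seller offers 0 and keeps 150.
Round 2 (the buyer proposes): the seller can get 150 next round, worth 0.73 × 150 = 109.5 now; the buyer offers that and keeps 40.5.
So by rejecting in round 1, the buyer gets 40.5 next round, worth 0.87 × 40.5 = 35.235 now.
Offer 43 ≥ 35.235, so the buyer accepts.

Accept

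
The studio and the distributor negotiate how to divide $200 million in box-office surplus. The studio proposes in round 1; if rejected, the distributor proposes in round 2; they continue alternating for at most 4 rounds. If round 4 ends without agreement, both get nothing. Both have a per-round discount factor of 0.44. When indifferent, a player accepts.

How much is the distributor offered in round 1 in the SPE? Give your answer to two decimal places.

66.32

Round 4 (the distributor proposes): the studio will accept anything ≥ 0, so the distributor offers 0 and keeps 200.
Round 3 (the studio proposes): the distributor can get 200 next round, worth 0.44 × 200 = 88 now. The studio offers 88 and keeps 200 − 88 = 112.
Round 2 (the distributor proposes): the studio can get 112 next round, worth 0.44 × 112 = 49.28 now, so the distributor offers 49.28, keeping 150.72.
Round 1 (the studio proposes): the distributor can get 150.72 next round, worth 0.44 × 150.72 = 66.3168 now. The studio offers 66.3168 and keeps 200 − 66.3168 = 133.6832.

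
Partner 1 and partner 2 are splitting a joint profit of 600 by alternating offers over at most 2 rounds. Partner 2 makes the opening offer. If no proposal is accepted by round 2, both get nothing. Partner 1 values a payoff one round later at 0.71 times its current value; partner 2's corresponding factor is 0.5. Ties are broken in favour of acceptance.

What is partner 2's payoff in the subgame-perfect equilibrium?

Solve by backward induction from round 2.
Round 2 (partner 1 proposes): rejection yields 0 for partner 2; partner 1 offers 0 and keeps 600.
Round 1 (partner 2 proposes): partner 1 can get 600 next round, worth 0.71 × 600 = 426 now; partner 2 offers that and keeps 174.

174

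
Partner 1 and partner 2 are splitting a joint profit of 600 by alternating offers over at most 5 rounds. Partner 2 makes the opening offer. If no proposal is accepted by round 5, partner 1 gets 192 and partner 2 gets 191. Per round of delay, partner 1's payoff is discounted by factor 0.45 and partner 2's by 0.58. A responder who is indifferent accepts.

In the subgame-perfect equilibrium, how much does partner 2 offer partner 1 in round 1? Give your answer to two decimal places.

Round 5 (partner 2 proposes): partner 1 gets 192 if talks fail, so partner 2 offers 192 and keeps 408.
Round 4 (partner 1 proposes): partner 2 can get 408 next round, worth 0.58 × 408 = 236.64 now, so partner 1 offers 236.64, keeping 363.36.
Round 3 (partner 2 proposes): partner 1 can get 363.36 next round, worth 0.45 × 363.36 = 163.512 now, so partner 2 offers 163.512, keeping 436.488.
Round 2 (partner 1 proposes): partner 2 can get 436.488 next round, worth 0.58 × 436.488 = 253.16304 now, so partner 1 offers 253.16304, keeping 346.83696.
Round 1 (partner 2 proposes): partner 1 can get 346.83696 next round, worth 0.45 × 346.83696 = 156.076632 now, so partner 2 offers 156.076632, keeping 443.923368.

156.08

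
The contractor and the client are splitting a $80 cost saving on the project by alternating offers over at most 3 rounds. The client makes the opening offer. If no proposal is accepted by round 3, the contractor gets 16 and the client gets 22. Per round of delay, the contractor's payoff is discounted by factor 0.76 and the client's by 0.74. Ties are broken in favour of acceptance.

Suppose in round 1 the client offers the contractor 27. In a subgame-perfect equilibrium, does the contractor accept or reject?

Work out the contractor's continuation value if the offer is rejected.
Round 3 (the client proposes): the contractor gets 16 if talks fail, so the client offers 16 and keeps 64.
Round 2 (the contractor proposes): the client can get 64 next round, worth 0.74 × 64 = 47.36 now. The contractor offers 47.36 and keeps 80 − 47.36 = 32.64.
So by rejecting in round 1, the contractor gets 32.64 next round, worth 0.76 × 32.64 = 24.8064 now.
Offer 27 ≥ 24.8064, so the contractor accepts.

Accept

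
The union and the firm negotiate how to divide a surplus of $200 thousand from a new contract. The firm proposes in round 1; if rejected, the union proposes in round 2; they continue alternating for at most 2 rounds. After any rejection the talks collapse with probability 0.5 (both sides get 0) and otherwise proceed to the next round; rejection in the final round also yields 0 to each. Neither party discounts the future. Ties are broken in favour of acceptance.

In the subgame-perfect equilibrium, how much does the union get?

100

By backward induction:
Round 2 (the union proposes): the firm will accept anything ≥ 0, so the union offers 0 and keeps 200.
Round 1 (the firm proposes): rejecting gives the union an expected 0.5 × 200 = 100, so the firm offers 100, keeping 100.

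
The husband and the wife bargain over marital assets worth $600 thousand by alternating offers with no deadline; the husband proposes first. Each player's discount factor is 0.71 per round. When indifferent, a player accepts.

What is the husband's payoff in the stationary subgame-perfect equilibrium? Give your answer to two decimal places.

Let x be the husband's share when the husband proposes and y be the wife's share when the wife proposes.
The wife accepts iff offered ≥ 0.71·y, so x = 600 − 0.71y. Symmetrically y = 600 − 0.71x.
Substituting: x = 600 − 0.71(600 − 0.71x), giving x(1 − 0.71·0.71) = 600(1 − 0.71).
So x = 600 × 0.29 / 0.4959 ≈ 350.8772, and the wife receives 600 − x ≈ 249.1228.

350.88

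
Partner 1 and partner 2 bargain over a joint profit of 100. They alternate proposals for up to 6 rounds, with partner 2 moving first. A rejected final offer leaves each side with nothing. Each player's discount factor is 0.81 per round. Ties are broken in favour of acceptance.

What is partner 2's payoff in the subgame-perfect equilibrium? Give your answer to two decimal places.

39.64

Round 6 (partner 1 proposes): partner 2 will accept anything ≥ 0, so partner 1 offers 0 and keeps 100.
Round 5 (partner 2 proposes): partner 1 can get 100 next round, worth 0.81 × 100 = 81 now. Partner 2 offers 81 and keeps 100 − 81 = 19.
Round 4 (partner 1 proposes): partner 2 can get 19 next round, worth 0.81 × 19 = 15.39 now; partner 1 offers that and keeps 84.61.
Round 3 (partner 2 proposes): partner 1 can get 84.61 next round, worth 0.81 × 84.61 = 68.5341 now; partner 2 offers that and keeps 31.4659.
Round 2 (partner 1 proposes): partner 2 can get 31.4659 next round, worth 0.81 × 31.4659 = 25.487379 now; partner 1 offers that and keeps 74.512621.
Round 1 (partner 2 proposes): partner 1 can get 74.512621 next round, worth 0.81 × 74.512621 = 60.35522301 now; partner 2 offers that and keeps 39.64477699.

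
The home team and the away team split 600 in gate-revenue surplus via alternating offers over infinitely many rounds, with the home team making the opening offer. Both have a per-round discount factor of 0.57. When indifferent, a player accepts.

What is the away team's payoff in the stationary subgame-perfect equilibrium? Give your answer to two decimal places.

In a stationary SPE each proposer offers the other exactly their discounted continuation value.
If the home team keeps x when proposing and the away team keeps y when proposing, then x = 600 − 0.57y and y = 600 − 0.57x.
Solving: x = 600(1 − 0.57) / (1 − 0.57·0.57) = 258 / 0.6751 ≈ 382.1656.
The away team gets 600 − 382.1656 ≈ 217.8344.

217.83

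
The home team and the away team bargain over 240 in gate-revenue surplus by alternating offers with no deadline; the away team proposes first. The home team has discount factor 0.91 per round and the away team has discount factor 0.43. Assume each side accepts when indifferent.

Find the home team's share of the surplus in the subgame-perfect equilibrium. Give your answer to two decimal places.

204.51

When the away team proposes, the home team accepts any offer worth at least 0.91 times what the home team would get by proposing next round; and vice versa.
This gives x = 240 − 0.91y and y = 240 − 0.43x, where x and y are each side's share when it proposes.
Hence (1 − 0.91·0.43)x = 240(1 − 0.91), i.e. 0.6087·x = 21.6.
x ≈ 35.4855; the home team's share is 240 − x ≈ 204.5145.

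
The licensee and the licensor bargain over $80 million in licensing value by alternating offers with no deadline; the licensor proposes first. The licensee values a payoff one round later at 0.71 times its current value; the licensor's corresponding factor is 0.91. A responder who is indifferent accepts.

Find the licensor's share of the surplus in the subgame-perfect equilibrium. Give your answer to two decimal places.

Let x be the licensor's share when the licensor proposes and y be the licensee's share when the licensee proposes.
The licensee accepts iff offered ≥ 0.71·y, so x = 80 − 0.71y. Symmetrically y = 80 − 0.91x.
Substituting: x = 80 − 0.71(80 − 0.91x), giving x(1 − 0.91·0.71) = 80(1 − 0.71).
So x = 80 × 0.29 / 0.3539 ≈ 65.5552, and the licensee receives 80 − x ≈ 14.4448.

65.56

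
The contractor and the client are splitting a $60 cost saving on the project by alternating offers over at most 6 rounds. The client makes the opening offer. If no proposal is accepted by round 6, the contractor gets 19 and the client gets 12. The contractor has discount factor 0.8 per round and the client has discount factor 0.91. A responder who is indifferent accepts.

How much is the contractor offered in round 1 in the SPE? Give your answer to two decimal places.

By backward induction:
Round 6 (the contractor proposes): the client gets 12 if talks fail, so the contractor offers 12 and keeps 48.
Round 5 (the client proposes): the contractor can get 48 next round, worth 0.8 × 48 = 38.4 now; the client offers that and keeps 21.6.
Round 4 (the contractor proposes): the client can get 21.6 next round, worth 0.91 × 21.6 = 19.656 now, so the contractor offers 19.656, keeping 40.344.
Round 3 (the client proposes): the contractor can get 40.344 next round, worth 0.8 × 40.344 = 32.2752 now; the client offers that and keeps 27.7248.
Round 2 (the contractor proposes): the client can get 27.7248 next round, worth 0.91 × 27.7248 = 25.229568 now, so the contractor offers 25.229568, keeping 34.770432.
Round 1 (the client proposes): the contractor can get 34.770432 next round, worth 0.8 × 34.770432 = 27.8163456 now; the client offers that and keeps 32.1836544.

27.82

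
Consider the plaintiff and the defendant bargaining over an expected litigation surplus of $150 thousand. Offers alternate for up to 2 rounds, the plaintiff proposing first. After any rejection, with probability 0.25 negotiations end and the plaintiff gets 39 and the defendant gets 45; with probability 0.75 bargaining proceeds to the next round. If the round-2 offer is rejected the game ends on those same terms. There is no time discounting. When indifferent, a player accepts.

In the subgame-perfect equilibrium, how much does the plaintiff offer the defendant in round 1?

Round 2 (the defendant proposes): the plaintiff gets 39 if talks fail, so the defendant offers 39 and keeps 111.
Round 1 (the plaintiff proposes): rejecting gives the defendant an expected 0.75 × 111 + 0.25 × 45 = 94.5, so the plaintiff offers 94.5, keeping 55.5.

94.5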